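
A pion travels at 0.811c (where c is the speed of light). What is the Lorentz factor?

v/c = 0.811, so (v/c)² = 0.657721
1 - (v/c)² = 0.342279
γ = 1/√(0.342279) = 1.709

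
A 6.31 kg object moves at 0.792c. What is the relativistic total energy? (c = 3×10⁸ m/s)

γ = 1/√(1 - 0.792²) = 1.638
mc² = 6.31 × (3×10⁸)² = 5.679×10¹⁷ J
E = γmc² = 1.638 × 5.679×10¹⁷ = 9.302×10¹⁷ J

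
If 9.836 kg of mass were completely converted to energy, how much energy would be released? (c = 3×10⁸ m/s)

Using E = mc²:
c² = (3×10⁸)² = 9×10¹⁶ m²/s²
E = 9.836 × 9×10¹⁶ = 8.852×10¹⁷ J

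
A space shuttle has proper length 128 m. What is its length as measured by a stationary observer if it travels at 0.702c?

Proper length L₀ = 128 m
γ = 1/√(1 - 0.702²) = 1.4041
L = L₀/γ = 128/1.4041 = 91.16 m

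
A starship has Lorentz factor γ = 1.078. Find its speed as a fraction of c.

From γ = 1/√(1 - v²/c²):
1/γ² = 1/1.078² = 0.8605
v²/c² = 1 - 0.8605 = 0.1395
v/c = √(0.1395) = 0.3735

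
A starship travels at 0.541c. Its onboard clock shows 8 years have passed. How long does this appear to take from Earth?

Proper time Δt₀ = 8 years
γ = 1/√(1 - 0.541²) = 1.189
Δt = γΔt₀ = 1.189 × 8 = 9.512 years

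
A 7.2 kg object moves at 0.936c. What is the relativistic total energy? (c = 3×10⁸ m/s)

γ = 1/√(1 - 0.936²) = 2.841
mc² = 7.2 × (3×10⁸)² = 6.480×10¹⁷ J
E = γmc² = 2.841 × 6.480×10¹⁷ = 1.841×10¹⁸ J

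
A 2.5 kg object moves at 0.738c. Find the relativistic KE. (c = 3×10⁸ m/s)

γ = 1/√(1 - 0.738²) = 1.4819
γ - 1 = 0.4819
KE = (γ-1)mc² = 0.4819 × 2.5 × (3×10⁸)² = 1.084×10¹⁷ J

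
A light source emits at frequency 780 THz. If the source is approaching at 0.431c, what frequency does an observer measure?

β = v/c = 0.431
(1+β)/(1-β) = 1.431/0.569 = 2.515
Doppler factor = √(2.515) = 1.586
f_obs = 780 × 1.586 = 1237 THz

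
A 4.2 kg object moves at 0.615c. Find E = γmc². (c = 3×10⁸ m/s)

γ = 1/√(1 - 0.615²) = 1.2682
mc² = 4.2 × (3×10⁸)² = 3.780×10¹⁷ J
E = γmc² = 1.2682 × 3.780×10¹⁷ = 4.794×10¹⁷ J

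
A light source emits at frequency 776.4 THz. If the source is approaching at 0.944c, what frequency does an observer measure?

β = v/c = 0.944
(1+β)/(1-β) = 1.944/0.056 = 34.714
Doppler factor = √(34.714) = 5.8919
f_obs = 776.4 × 5.8919 = 4574 THz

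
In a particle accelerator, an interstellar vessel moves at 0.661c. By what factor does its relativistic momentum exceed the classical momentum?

p_rel = γmv, p_class = mv
Ratio = γ = 1/√(1 - 0.661²)
= 1/√(0.563079) = 1.333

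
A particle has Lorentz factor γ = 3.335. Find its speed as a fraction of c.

From γ = 1/√(1 - v²/c²):
1/γ² = 1/3.335² = 0.08991
v²/c² = 1 - 0.08991 = 0.9101
v/c = √(0.9101) = 0.9540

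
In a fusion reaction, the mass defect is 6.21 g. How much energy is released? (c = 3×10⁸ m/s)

Convert mass defect: Δm = 6.21 g = 0.00621 kg
E = Δm·c² = 0.00621 × (3×10⁸)²
= 0.00621 × 9×10¹⁶ = 5.589×10¹⁴ J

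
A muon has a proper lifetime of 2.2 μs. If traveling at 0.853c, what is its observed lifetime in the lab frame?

Proper lifetime τ₀ = 2.2 μs
γ = 1/√(1 - 0.853²) = 1.916
τ = γτ₀ = 1.916 × 2.2 μs = 4.215 μs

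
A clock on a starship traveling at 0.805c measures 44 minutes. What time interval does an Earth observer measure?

Proper time Δt₀ = 44 minutes
γ = 1/√(1 - 0.805²) = 1.68556
Δt = γΔt₀ = 1.68556 × 44 = 74.16 minutes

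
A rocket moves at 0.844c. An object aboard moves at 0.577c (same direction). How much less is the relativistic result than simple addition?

Classical: u' + v = 0.577 + 0.844 = 1.421c
Relativistic: u = (0.577 + 0.844)/(1 + 0.486988) = 1.421/1.486988 = 0.9556c
Difference: 1.421 - 0.9556 = 0.4654c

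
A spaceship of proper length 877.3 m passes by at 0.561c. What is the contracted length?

Proper length L₀ = 877.3 m
γ = 1/√(1 - 0.561²) = 1.208
L = L₀/γ = 877.3/1.208 = 726.2 m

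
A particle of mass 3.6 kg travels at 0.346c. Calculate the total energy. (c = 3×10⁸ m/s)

γ = 1/√(1 - 0.346²) = 1.0658
mc² = 3.6 × (3×10⁸)² = 3.240×10¹⁷ J
E = γmc² = 1.0658 × 3.240×10¹⁷ = 3.453×10¹⁷ J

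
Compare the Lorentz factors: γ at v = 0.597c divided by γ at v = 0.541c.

γ₁ = 1/√(1 - 0.597²) = 1.2465
γ₂ = 1/√(1 - 0.541²) = 1.1890
γ₁/γ₂ = 1.2465/1.1890 = 1.048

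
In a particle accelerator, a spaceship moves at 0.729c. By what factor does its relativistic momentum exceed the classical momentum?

p_rel = γmv, p_class = mv
Ratio = γ = 1/√(1 - 0.729²)
= 1/√(0.468559) = 1.461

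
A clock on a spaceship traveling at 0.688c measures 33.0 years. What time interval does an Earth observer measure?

Proper time Δt₀ = 33.0 years
γ = 1/√(1 - 0.688²) = 1.378
Δt = γΔt₀ = 1.378 × 33.0 = 45.47 years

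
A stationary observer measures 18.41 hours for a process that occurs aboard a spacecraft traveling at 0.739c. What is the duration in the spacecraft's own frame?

Dilated time Δt = 18.41 hours
γ = 1/√(1 - 0.739²) = 1.4843
Δt₀ = Δt/γ = 18.41/1.4843 = 12.40 hours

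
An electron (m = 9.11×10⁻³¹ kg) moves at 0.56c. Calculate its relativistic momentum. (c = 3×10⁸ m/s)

γ = 1/√(1 - 0.56²) = 1.207
v = 0.56 × 3×10⁸ = 1.680×10⁸ m/s
p = γmv = 1.207 × 9.11×10⁻³¹ × 1.680×10⁸ = 1.847×10⁻²² kg·m/s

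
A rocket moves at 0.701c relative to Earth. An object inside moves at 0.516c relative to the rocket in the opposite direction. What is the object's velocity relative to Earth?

Object's velocity in rocket frame is u' = -0.516c
u = (u' + v)/(1 + u'v/c²) = (v - 0.516)/(1 - 0.516·v/c²)
Numerator: 0.701 - 0.516 = 0.185
Denominator: 1 - 0.361716 = 0.638284
u = 0.185/0.638284 = 0.2898c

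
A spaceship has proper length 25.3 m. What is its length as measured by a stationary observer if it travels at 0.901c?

Proper length L₀ = 25.3 m
γ = 1/√(1 - 0.901²) = 2.305
L = L₀/γ = 25.3/2.305 = 10.98 m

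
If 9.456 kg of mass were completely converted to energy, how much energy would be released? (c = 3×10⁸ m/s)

Using E = mc²:
c² = (3×10⁸)² = 9×10¹⁶ m²/s²
E = 9.456 × 9×10¹⁶ = 8.510×10¹⁷ J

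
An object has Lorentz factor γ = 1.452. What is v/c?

From γ = 1/√(1 - v²/c²):
1/γ² = 1/1.452² = 0.47431
v²/c² = 1 - 0.47431 = 0.52569
v/c = √(0.52569) = 0.7250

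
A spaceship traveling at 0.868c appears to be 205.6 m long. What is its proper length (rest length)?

Contracted length L = 205.6 m
γ = 1/√(1 - 0.868²) = 2.0138
L₀ = γL = 2.0138 × 205.6 = 414.0 m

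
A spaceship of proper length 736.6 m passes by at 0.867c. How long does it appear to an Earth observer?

Proper length L₀ = 736.6 m
γ = 1/√(1 - 0.867²) = 2.0068
L = L₀/γ = 736.6/2.0068 = 367.1 m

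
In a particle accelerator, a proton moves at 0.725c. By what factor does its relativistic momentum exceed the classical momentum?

p_rel = γmv, p_class = mv
Ratio = γ = 1/√(1 - 0.725²)
= 1/√(0.474375) = 1.452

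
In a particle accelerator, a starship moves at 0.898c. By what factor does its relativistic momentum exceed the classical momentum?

p_rel = γmv, p_class = mv
Ratio = γ = 1/√(1 - 0.898²)
= 1/√(0.193596) = 2.273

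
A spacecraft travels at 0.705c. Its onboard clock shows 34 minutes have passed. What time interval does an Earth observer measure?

Proper time Δt₀ = 34 minutes
γ = 1/√(1 - 0.705²) = 1.410
Δt = γΔt₀ = 1.410 × 34 = 47.94 minutes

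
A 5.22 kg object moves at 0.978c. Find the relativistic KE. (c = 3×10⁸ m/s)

γ = 1/√(1 - 0.978²) = 4.794
γ - 1 = 3.794
KE = (γ-1)mc² = 3.794 × 5.22 × (3×10⁸)² = 1.782×10¹⁸ J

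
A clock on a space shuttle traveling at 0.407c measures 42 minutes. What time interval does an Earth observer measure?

Proper time Δt₀ = 42 minutes
γ = 1/√(1 - 0.407²) = 1.0948
Δt = γΔt₀ = 1.0948 × 42 = 45.98 minutes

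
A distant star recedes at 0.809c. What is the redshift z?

β = 0.809
(1+β)/(1-β) = 1.809/0.191 = 9.4712
√(9.4712) = 3.078
z = 3.078 - 1 = 2.078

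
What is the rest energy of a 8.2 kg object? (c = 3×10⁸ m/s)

c² = (3×10⁸)² = 9.000×10¹⁶ m²/s²
E₀ = mc² = 8.2 × 9.000×10¹⁶ = 7.380×10¹⁷ J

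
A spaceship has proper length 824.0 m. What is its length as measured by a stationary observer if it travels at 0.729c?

Proper length L₀ = 824.0 m
γ = 1/√(1 - 0.729²) = 1.461
L = L₀/γ = 824.0/1.461 = 564.0 m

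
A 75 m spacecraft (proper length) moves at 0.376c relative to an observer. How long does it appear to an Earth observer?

Proper length L₀ = 75 m
γ = 1/√(1 - 0.376²) = 1.0792
L = L₀/γ = 75/1.0792 = 69.50 m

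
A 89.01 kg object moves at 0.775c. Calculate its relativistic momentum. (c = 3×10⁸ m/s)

γ = 1/√(1 - 0.775²) = 1.5824
v = 0.775 × 3×10⁸ = 2.325×10⁸ m/s
p = γmv = 1.5824 × 89.01 × 2.325×10⁸ = 3.275×10¹⁰ kg·m/s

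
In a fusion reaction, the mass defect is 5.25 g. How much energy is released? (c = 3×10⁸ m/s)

Convert mass defect: Δm = 5.25 g = 0.00525 kg
E = Δm·c² = 0.00525 × (3×10⁸)²
= 0.00525 × 9×10¹⁶ = 4.725×10¹⁴ J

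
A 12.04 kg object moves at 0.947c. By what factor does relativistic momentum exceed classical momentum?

p_rel = γmv, p_class = mv
Ratio = γ = 1/√(1 - 0.947²) = 3.113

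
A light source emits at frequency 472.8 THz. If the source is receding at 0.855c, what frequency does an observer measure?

β = v/c = 0.855
(1-β)/(1+β) = 0.145/1.855 = 0.07817
Doppler factor = √(0.07817) = 0.2796
f_obs = 472.8 × 0.2796 = 132.2 THz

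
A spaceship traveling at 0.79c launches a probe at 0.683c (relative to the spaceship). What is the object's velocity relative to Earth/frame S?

u = (u' + v)/(1 + u'v/c²)
Numerator: 0.683 + 0.79 = 1.473
Denominator: 1 + 0.53957 = 1.53957
u = 1.473/1.53957 = 0.9568c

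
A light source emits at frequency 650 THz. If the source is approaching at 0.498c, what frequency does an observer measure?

β = v/c = 0.498
(1+β)/(1-β) = 1.498/0.502 = 2.984
Doppler factor = √(2.984) = 1.727
f_obs = 650 × 1.727 = 1123 THz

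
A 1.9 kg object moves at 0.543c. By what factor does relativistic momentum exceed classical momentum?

p_rel = γmv, p_class = mv
Ratio = γ = 1/√(1 - 0.543²) = 1.191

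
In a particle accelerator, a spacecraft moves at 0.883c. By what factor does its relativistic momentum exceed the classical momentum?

p_rel = γmv, p_class = mv
Ratio = γ = 1/√(1 - 0.883²)
= 1/√(0.220311) = 2.131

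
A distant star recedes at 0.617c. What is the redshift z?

β = 0.617
(1+β)/(1-β) = 1.617/0.383 = 4.222
√(4.222) = 2.055
z = 2.055 - 1 = 1.055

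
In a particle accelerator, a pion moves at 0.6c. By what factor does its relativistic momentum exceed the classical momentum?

p_rel = γmv, p_class = mv
Ratio = γ = 1/√(1 - 0.6²)
= 1/√(0.64) = 1.250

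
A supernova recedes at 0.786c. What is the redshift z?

β = 0.786
(1+β)/(1-β) = 1.786/0.214 = 8.346
√(8.346) = 2.889
z = 2.889 - 1 = 1.889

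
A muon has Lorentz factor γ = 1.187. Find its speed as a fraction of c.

From γ = 1/√(1 - v²/c²):
1/γ² = 1/1.187² = 0.7097
v²/c² = 1 - 0.7097 = 0.2903
v/c = √(0.2903) = 0.5388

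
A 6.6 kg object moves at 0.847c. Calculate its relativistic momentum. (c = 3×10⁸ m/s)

γ = 1/√(1 - 0.847²) = 1.881
v = 0.847 × 3×10⁸ = 2.541×10⁸ m/s
p = γmv = 1.881 × 6.6 × 2.541×10⁸ = 3.155×10⁹ kg·m/s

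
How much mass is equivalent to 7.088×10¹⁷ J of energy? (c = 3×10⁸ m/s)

From E = mc², we get m = E/c²
c² = (3×10⁸)² = 9×10¹⁶ m²/s²
m = 7.088×10¹⁷ / 9×10¹⁶ = 7.876 kg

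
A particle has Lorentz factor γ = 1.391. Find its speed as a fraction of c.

From γ = 1/√(1 - v²/c²):
1/γ² = 1/1.391² = 0.5168
v²/c² = 1 - 0.5168 = 0.4832
v/c = √(0.4832) = 0.6951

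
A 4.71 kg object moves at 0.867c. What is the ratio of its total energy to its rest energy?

E = γmc², E₀ = mc²
E/E₀ = γ = 1/√(1 - 0.867²) = 2.007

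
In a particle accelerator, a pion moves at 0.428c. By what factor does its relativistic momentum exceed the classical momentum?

p_rel = γmv, p_class = mv
Ratio = γ = 1/√(1 - 0.428²)
= 1/√(0.816816) = 1.106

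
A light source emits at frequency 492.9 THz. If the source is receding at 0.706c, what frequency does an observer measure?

β = v/c = 0.706
(1-β)/(1+β) = 0.294/1.706 = 0.1723
Doppler factor = √(0.1723) = 0.4151
f_obs = 492.9 × 0.4151 = 204.6 THz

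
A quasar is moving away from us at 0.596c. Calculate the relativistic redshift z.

β = 0.596
(1+β)/(1-β) = 1.596/0.404 = 3.9505
√(3.9505) = 1.9876
z = 1.9876 - 1 = 0.9876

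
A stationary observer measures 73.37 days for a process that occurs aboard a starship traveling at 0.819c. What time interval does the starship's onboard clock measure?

Dilated time Δt = 73.37 days
γ = 1/√(1 - 0.819²) = 1.7428
Δt₀ = Δt/γ = 73.37/1.7428 = 42.10 days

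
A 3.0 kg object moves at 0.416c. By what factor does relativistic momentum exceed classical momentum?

p_rel = γmv, p_class = mv
Ratio = γ = 1/√(1 - 0.416²) = 1.100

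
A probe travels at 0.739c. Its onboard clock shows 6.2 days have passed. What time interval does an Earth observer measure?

Proper time Δt₀ = 6.2 days
γ = 1/√(1 - 0.739²) = 1.4843
Δt = γΔt₀ = 1.4843 × 6.2 = 9.203 days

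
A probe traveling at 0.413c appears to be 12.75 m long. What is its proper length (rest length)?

Contracted length L = 12.75 m
γ = 1/√(1 - 0.413²) = 1.098
L₀ = γL = 1.098 × 12.75 = 14.00 m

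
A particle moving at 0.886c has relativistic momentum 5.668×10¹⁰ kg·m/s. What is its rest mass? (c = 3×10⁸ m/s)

γ = 1/√(1 - 0.886²) = 2.1566
v = 0.886 × 3×10⁸ = 2.658×10⁸ m/s
m = p/(γv) = 5.668×10¹⁰/(2.1566 × 2.658×10⁸) = 98.88 kg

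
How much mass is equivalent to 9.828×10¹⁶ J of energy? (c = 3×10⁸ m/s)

From E = mc², we get m = E/c²
c² = (3×10⁸)² = 9×10¹⁶ m²/s²
m = 9.828×10¹⁶ / 9×10¹⁶ = 1.092 kg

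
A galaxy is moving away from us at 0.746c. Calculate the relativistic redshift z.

β = 0.746
(1+β)/(1-β) = 1.746/0.254 = 6.874
√(6.874) = 2.622
z = 2.622 - 1 = 1.622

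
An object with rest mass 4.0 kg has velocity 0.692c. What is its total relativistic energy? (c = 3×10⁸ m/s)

γ = 1/√(1 - 0.692²) = 1.3852
mc² = 4.0 × (3×10⁸)² = 3.600×10¹⁷ J
E = γmc² = 1.3852 × 3.600×10¹⁷ = 4.987×10¹⁷ J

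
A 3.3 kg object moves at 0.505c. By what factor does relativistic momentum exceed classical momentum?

p_rel = γmv, p_class = mv
Ratio = γ = 1/√(1 - 0.505²) = 1.159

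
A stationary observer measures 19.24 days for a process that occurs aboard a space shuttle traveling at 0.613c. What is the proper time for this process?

Dilated time Δt = 19.24 days
γ = 1/√(1 - 0.613²) = 1.266
Δt₀ = Δt/γ = 19.24/1.266 = 15.20 days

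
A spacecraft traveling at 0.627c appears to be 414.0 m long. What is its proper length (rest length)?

Contracted length L = 414.0 m
γ = 1/√(1 - 0.627²) = 1.28367
L₀ = γL = 1.28367 × 414.0 = 531.4 m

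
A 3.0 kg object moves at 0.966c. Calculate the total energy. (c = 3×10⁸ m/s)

γ = 1/√(1 - 0.966²) = 3.868
mc² = 3.0 × (3×10⁸)² = 2.700×10¹⁷ J
E = γmc² = 3.868 × 2.700×10¹⁷ = 1.044×10¹⁸ J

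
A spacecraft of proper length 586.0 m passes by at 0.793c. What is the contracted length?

Proper length L₀ = 586.0 m
γ = 1/√(1 - 0.793²) = 1.6414
L = L₀/γ = 586.0/1.6414 = 357.0 m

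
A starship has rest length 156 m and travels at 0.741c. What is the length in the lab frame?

Proper length L₀ = 156 m
γ = 1/√(1 - 0.741²) = 1.489
L = L₀/γ = 156/1.489 = 104.8 m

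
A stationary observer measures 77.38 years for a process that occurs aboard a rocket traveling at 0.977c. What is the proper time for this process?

Dilated time Δt = 77.38 years
γ = 1/√(1 - 0.977²) = 4.690
Δt₀ = Δt/γ = 77.38/4.690 = 16.50 years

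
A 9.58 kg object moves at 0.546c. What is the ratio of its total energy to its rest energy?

E = γmc², E₀ = mc²
E/E₀ = γ = 1/√(1 - 0.546²) = 1.194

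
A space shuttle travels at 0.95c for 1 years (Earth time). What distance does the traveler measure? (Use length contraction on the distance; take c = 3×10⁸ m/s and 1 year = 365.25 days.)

Earth distance: d = v × t = 0.95c × 1 yr = 8.994×10¹⁵ m
γ = 3.203
d' = d/γ = 8.994×10¹⁵/3.203 = 2.808×10¹⁵ m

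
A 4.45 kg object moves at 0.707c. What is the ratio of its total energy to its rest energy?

E = γmc², E₀ = mc²
E/E₀ = γ = 1/√(1 - 0.707²) = 1.414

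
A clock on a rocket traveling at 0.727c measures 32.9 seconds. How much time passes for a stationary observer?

Proper time Δt₀ = 32.9 seconds
γ = 1/√(1 - 0.727²) = 1.45637
Δt = γΔt₀ = 1.45637 × 32.9 = 47.91 seconds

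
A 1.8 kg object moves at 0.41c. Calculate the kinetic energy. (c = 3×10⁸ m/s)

γ = 1/√(1 - 0.41²) = 1.096388
γ - 1 = 0.096388
KE = (γ-1)mc² = 0.096388 × 1.8 × (3×10⁸)² = 1.561×10¹⁶ J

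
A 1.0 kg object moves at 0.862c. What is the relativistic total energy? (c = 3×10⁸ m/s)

γ = 1/√(1 - 0.862²) = 1.9727
mc² = 1.0 × (3×10⁸)² = 9.000×10¹⁶ J
E = γmc² = 1.9727 × 9.000×10¹⁶ = 1.775×10¹⁷ J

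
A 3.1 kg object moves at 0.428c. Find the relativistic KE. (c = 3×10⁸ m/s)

γ = 1/√(1 - 0.428²) = 1.106466
γ - 1 = 0.106466
KE = (γ-1)mc² = 0.106466 × 3.1 × (3×10⁸)² = 2.970×10¹⁶ J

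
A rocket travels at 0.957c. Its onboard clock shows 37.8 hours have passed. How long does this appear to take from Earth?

Proper time Δt₀ = 37.8 hours
γ = 1/√(1 - 0.957²) = 3.447
Δt = γΔt₀ = 3.447 × 37.8 = 130.3 hours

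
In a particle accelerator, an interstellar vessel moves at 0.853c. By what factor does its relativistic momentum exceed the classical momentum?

p_rel = γmv, p_class = mv
Ratio = γ = 1/√(1 - 0.853²)
= 1/√(0.272391) = 1.916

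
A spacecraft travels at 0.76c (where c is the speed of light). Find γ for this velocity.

v/c = 0.76, so (v/c)² = 0.5776
1 - (v/c)² = 0.4224
γ = 1/√(0.4224) = 1.539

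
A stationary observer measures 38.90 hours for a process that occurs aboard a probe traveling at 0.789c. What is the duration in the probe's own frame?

Dilated time Δt = 38.90 hours
γ = 1/√(1 - 0.789²) = 1.6276
Δt₀ = Δt/γ = 38.90/1.6276 = 23.90 hours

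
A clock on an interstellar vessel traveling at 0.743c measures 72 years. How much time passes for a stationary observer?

Proper time Δt₀ = 72 years
γ = 1/√(1 - 0.743²) = 1.494
Δt = γΔt₀ = 1.494 × 72 = 107.6 years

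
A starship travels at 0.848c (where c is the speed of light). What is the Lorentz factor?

v/c = 0.848, so (v/c)² = 0.719104
1 - (v/c)² = 0.280896
γ = 1/√(0.280896) = 1.887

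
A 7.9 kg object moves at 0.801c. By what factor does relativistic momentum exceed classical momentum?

p_rel = γmv, p_class = mv
Ratio = γ = 1/√(1 - 0.801²) = 1.670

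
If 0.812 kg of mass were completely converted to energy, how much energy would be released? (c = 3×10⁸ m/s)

Using E = mc²:
c² = (3×10⁸)² = 9×10¹⁶ m²/s²
E = 0.812 × 9×10¹⁶ = 7.308×10¹⁶ J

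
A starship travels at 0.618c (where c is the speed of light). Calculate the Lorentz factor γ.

v/c = 0.618, so (v/c)² = 0.381924
1 - (v/c)² = 0.618076
γ = 1/√(0.618076) = 1.272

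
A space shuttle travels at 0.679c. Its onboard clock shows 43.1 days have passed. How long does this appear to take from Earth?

Proper time Δt₀ = 43.1 days
γ = 1/√(1 - 0.679²) = 1.3621
Δt = γΔt₀ = 1.3621 × 43.1 = 58.71 days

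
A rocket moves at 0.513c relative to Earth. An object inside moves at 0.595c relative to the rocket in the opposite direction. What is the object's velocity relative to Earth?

Object's velocity in rocket frame is u' = -0.595c
u = (u' + v)/(1 + u'v/c²) = (v - 0.595)/(1 - 0.595·v/c²)
Numerator: 0.513 - 0.595 = -0.082
Denominator: 1 - 0.305235 = 0.694765
u = -0.082/0.694765 = -0.1180c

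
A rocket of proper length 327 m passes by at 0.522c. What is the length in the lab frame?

Proper length L₀ = 327 m
γ = 1/√(1 - 0.522²) = 1.1724
L = L₀/γ = 327/1.1724 = 278.9 m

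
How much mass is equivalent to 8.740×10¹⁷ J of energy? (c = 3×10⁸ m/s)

From E = mc², we get m = E/c²
c² = (3×10⁸)² = 9×10¹⁶ m²/s²
m = 8.740×10¹⁷ / 9×10¹⁶ = 9.711 kg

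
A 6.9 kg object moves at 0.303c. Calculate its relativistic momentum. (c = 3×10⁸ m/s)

γ = 1/√(1 - 0.303²) = 1.0493
v = 0.303 × 3×10⁸ = 9.090×10⁷ m/s
p = γmv = 1.0493 × 6.9 × 9.090×10⁷ = 6.581×10⁸ kg·m/s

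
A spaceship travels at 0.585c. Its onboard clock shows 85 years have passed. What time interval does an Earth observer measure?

Proper time Δt₀ = 85 years
γ = 1/√(1 - 0.585²) = 1.233
Δt = γΔt₀ = 1.233 × 85 = 104.8 years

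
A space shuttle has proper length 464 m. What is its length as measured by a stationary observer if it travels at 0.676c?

Proper length L₀ = 464 m
γ = 1/√(1 - 0.676²) = 1.357
L = L₀/γ = 464/1.357 = 341.9 m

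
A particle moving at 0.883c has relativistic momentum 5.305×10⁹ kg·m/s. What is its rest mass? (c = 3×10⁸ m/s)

γ = 1/√(1 - 0.883²) = 2.1305
v = 0.883 × 3×10⁸ = 2.649×10⁸ m/s
m = p/(γv) = 5.305×10⁹/(2.1305 × 2.649×10⁸) = 9.400 kg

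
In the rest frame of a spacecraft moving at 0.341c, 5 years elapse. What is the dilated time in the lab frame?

Proper time Δt₀ = 5 years
γ = 1/√(1 - 0.341²) = 1.0638
Δt = γΔt₀ = 1.0638 × 5 = 5.319 years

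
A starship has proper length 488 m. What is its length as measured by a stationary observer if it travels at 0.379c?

Proper length L₀ = 488 m
γ = 1/√(1 - 0.379²) = 1.0806
L = L₀/γ = 488/1.0806 = 451.6 m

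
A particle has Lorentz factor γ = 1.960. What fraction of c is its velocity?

From γ = 1/√(1 - v²/c²):
1/γ² = 1/1.960² = 0.2603
v²/c² = 1 - 0.2603 = 0.7397
v/c = √(0.7397) = 0.8601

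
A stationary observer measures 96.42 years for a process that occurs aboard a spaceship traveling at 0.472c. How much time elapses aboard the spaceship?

Dilated time Δt = 96.42 years
γ = 1/√(1 - 0.472²) = 1.1343
Δt₀ = Δt/γ = 96.42/1.1343 = 85.00 years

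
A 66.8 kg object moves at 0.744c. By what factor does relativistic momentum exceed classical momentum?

p_rel = γmv, p_class = mv
Ratio = γ = 1/√(1 - 0.744²) = 1.497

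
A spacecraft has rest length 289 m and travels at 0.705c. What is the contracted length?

Proper length L₀ = 289 m
γ = 1/√(1 - 0.705²) = 1.410
L = L₀/γ = 289/1.410 = 205.0 m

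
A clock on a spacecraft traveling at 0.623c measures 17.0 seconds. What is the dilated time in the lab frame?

Proper time Δt₀ = 17.0 seconds
γ = 1/√(1 - 0.623²) = 1.278
Δt = γΔt₀ = 1.278 × 17.0 = 21.73 seconds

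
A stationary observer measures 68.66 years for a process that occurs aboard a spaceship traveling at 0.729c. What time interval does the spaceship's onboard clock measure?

Dilated time Δt = 68.66 years
γ = 1/√(1 - 0.729²) = 1.461
Δt₀ = Δt/γ = 68.66/1.461 = 47.00 years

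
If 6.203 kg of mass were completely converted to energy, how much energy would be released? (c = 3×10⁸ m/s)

Using E = mc²:
c² = (3×10⁸)² = 9×10¹⁶ m²/s²
E = 6.203 × 9×10¹⁶ = 5.583×10¹⁷ J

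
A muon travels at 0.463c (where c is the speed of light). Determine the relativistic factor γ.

v/c = 0.463, so (v/c)² = 0.214369
1 - (v/c)² = 0.785631
γ = 1/√(0.785631) = 1.128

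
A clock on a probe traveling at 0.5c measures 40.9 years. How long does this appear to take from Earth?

Proper time Δt₀ = 40.9 years
γ = 1/√(1 - 0.5²) = 1.1547
Δt = γΔt₀ = 1.1547 × 40.9 = 47.23 years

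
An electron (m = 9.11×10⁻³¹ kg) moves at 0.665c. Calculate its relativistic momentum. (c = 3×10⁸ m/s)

γ = 1/√(1 - 0.665²) = 1.339
v = 0.665 × 3×10⁸ = 1.995×10⁸ m/s
p = γmv = 1.339 × 9.11×10⁻³¹ × 1.995×10⁸ = 2.434×10⁻²² kg·m/s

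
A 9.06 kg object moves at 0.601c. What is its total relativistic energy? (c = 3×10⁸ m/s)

γ = 1/√(1 - 0.601²) = 1.251
mc² = 9.06 × (3×10⁸)² = 8.154×10¹⁷ J
E = γmc² = 1.251 × 8.154×10¹⁷ = 1.020×10¹⁸ J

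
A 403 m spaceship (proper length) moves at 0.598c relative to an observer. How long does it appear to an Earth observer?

Proper length L₀ = 403 m
γ = 1/√(1 - 0.598²) = 1.2477
L = L₀/γ = 403/1.2477 = 323.0 m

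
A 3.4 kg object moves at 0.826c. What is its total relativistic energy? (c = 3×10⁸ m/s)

γ = 1/√(1 - 0.826²) = 1.7741
mc² = 3.4 × (3×10⁸)² = 3.060×10¹⁷ J
E = γmc² = 1.7741 × 3.060×10¹⁷ = 5.429×10¹⁷ J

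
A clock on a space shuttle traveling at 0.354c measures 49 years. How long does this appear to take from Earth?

Proper time Δt₀ = 49 years
γ = 1/√(1 - 0.354²) = 1.0692
Δt = γΔt₀ = 1.0692 × 49 = 52.39 years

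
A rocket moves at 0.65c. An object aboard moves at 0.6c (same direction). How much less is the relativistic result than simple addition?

Classical: u' + v = 0.6 + 0.65 = 1.25c
Relativistic: u = (0.6 + 0.65)/(1 + 0.39) = 1.25/1.39 = 0.8993c
Difference: 1.25 - 0.8993 = 0.3507c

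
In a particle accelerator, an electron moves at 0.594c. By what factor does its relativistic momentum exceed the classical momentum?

p_rel = γmv, p_class = mv
Ratio = γ = 1/√(1 - 0.594²)
= 1/√(0.647164) = 1.243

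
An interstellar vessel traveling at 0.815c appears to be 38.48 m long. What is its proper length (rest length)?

Contracted length L = 38.48 m
γ = 1/√(1 - 0.815²) = 1.72574
L₀ = γL = 1.72574 × 38.48 = 66.41 m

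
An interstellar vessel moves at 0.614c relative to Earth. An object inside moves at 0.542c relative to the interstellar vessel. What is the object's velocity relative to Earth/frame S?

u = (u' + v)/(1 + u'v/c²)
Numerator: 0.542 + 0.614 = 1.156
Denominator: 1 + 0.332788 = 1.332788
u = 1.156/1.332788 = 0.8674c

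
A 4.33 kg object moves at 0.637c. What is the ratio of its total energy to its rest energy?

E = γmc², E₀ = mc²
E/E₀ = γ = 1/√(1 - 0.637²) = 1.297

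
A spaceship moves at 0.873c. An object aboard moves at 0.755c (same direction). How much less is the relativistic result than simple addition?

Classical: u' + v = 0.755 + 0.873 = 1.628c
Relativistic: u = (0.755 + 0.873)/(1 + 0.659115) = 1.628/1.659115 = 0.9812c
Difference: 1.628 - 0.9812 = 0.6468c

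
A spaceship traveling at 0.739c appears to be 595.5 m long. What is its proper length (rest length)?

Contracted length L = 595.5 m
γ = 1/√(1 - 0.739²) = 1.4843
L₀ = γL = 1.4843 × 595.5 = 883.9 m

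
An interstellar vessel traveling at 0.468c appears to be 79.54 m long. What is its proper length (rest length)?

Contracted length L = 79.54 m
γ = 1/√(1 - 0.468²) = 1.1316
L₀ = γL = 1.1316 × 79.54 = 90.01 m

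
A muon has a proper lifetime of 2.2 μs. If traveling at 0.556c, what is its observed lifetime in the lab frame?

Proper lifetime τ₀ = 2.2 μs
γ = 1/√(1 - 0.556²) = 1.203
τ = γτ₀ = 1.203 × 2.2 μs = 2.647 μs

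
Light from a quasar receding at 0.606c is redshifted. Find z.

β = 0.606
(1+β)/(1-β) = 1.606/0.394 = 4.076
√(4.076) = 2.019
z = 2.019 - 1 = 1.019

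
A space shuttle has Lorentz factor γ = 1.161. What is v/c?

From γ = 1/√(1 - v²/c²):
1/γ² = 1/1.161² = 0.74188
v²/c² = 1 - 0.74188 = 0.25812
v/c = √(0.25812) = 0.5081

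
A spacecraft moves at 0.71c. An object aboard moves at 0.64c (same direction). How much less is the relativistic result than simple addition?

Classical: u' + v = 0.64 + 0.71 = 1.35c
Relativistic: u = (0.64 + 0.71)/(1 + 0.4544) = 1.35/1.4544 = 0.9282c
Difference: 1.35 - 0.9282 = 0.4218c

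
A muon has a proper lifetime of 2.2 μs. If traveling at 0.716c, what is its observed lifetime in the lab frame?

Proper lifetime τ₀ = 2.2 μs
γ = 1/√(1 - 0.716²) = 1.43246
τ = γτ₀ = 1.43246 × 2.2 μs = 3.151 μs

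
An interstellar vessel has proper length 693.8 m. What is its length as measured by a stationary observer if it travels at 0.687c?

Proper length L₀ = 693.8 m
γ = 1/√(1 - 0.687²) = 1.376
L = L₀/γ = 693.8/1.376 = 504.2 m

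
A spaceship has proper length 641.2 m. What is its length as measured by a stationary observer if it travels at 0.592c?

Proper length L₀ = 641.2 m
γ = 1/√(1 - 0.592²) = 1.2408
L = L₀/γ = 641.2/1.2408 = 516.8 m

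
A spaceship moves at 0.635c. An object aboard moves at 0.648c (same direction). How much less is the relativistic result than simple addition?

Classical: u' + v = 0.648 + 0.635 = 1.283c
Relativistic: u = (0.648 + 0.635)/(1 + 0.41148) = 1.283/1.41148 = 0.9090c
Difference: 1.283 - 0.9090 = 0.3740c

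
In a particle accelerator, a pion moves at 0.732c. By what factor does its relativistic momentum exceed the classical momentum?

p_rel = γmv, p_class = mv
Ratio = γ = 1/√(1 - 0.732²)
= 1/√(0.464176) = 1.468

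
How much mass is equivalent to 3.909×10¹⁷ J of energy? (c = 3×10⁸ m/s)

From E = mc², we get m = E/c²
c² = (3×10⁸)² = 9×10¹⁶ m²/s²
m = 3.909×10¹⁷ / 9×10¹⁶ = 4.343 kg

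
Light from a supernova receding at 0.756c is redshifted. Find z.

β = 0.756
(1+β)/(1-β) = 1.756/0.244 = 7.197
√(7.197) = 2.683
z = 2.683 - 1 = 1.683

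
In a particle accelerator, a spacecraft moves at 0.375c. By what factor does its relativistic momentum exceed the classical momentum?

p_rel = γmv, p_class = mv
Ratio = γ = 1/√(1 - 0.375²)
= 1/√(0.859375) = 1.079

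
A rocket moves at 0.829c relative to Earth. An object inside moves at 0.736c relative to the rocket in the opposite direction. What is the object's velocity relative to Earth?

Object's velocity in rocket frame is u' = -0.736c
u = (u' + v)/(1 + u'v/c²) = (v - 0.736)/(1 - 0.736·v/c²)
Numerator: 0.829 - 0.736 = 0.093
Denominator: 1 - 0.610144 = 0.389856
u = 0.093/0.389856 = 0.2385c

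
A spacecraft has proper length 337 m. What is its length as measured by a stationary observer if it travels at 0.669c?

Proper length L₀ = 337 m
γ = 1/√(1 - 0.669²) = 1.3454
L = L₀/γ = 337/1.3454 = 250.5 m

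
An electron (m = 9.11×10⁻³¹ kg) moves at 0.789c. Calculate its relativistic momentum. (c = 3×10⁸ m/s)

γ = 1/√(1 - 0.789²) = 1.6276
v = 0.789 × 3×10⁸ = 2.367×10⁸ m/s
p = γmv = 1.6276 × 9.11×10⁻³¹ × 2.367×10⁸ = 3.510×10⁻²² kg·m/s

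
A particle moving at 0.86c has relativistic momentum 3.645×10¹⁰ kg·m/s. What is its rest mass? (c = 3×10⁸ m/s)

γ = 1/√(1 - 0.86²) = 1.9597
v = 0.86 × 3×10⁸ = 2.580×10⁸ m/s
m = p/(γv) = 3.645×10¹⁰/(1.9597 × 2.580×10⁸) = 72.09 kg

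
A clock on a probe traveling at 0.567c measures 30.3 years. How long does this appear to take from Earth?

Proper time Δt₀ = 30.3 years
γ = 1/√(1 - 0.567²) = 1.214
Δt = γΔt₀ = 1.214 × 30.3 = 36.78 years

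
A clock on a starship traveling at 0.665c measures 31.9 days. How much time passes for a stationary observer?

Proper time Δt₀ = 31.9 days
γ = 1/√(1 - 0.665²) = 1.339
Δt = γΔt₀ = 1.339 × 31.9 = 42.71 days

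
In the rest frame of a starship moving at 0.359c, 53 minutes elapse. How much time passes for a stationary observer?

Proper time Δt₀ = 53 minutes
γ = 1/√(1 - 0.359²) = 1.07142
Δt = γΔt₀ = 1.07142 × 53 = 56.79 minutes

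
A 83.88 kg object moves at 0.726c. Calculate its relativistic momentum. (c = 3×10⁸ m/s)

γ = 1/√(1 - 0.726²) = 1.4541
v = 0.726 × 3×10⁸ = 2.178×10⁸ m/s
p = γmv = 1.4541 × 83.88 × 2.178×10⁸ = 2.657×10¹⁰ kg·m/s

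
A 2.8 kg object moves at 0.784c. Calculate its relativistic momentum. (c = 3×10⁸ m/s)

γ = 1/√(1 - 0.784²) = 1.611
v = 0.784 × 3×10⁸ = 2.352×10⁸ m/s
p = γmv = 1.611 × 2.8 × 2.352×10⁸ = 1.061×10⁹ kg·m/s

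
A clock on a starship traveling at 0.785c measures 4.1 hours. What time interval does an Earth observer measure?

Proper time Δt₀ = 4.1 hours
γ = 1/√(1 - 0.785²) = 1.6142
Δt = γΔt₀ = 1.6142 × 4.1 = 6.618 hours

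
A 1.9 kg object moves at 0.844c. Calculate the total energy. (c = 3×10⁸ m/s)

γ = 1/√(1 - 0.844²) = 1.8645
mc² = 1.9 × (3×10⁸)² = 1.710×10¹⁷ J
E = γmc² = 1.8645 × 1.710×10¹⁷ = 3.188×10¹⁷ J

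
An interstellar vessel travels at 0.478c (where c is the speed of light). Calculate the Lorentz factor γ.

v/c = 0.478, so (v/c)² = 0.228484
1 - (v/c)² = 0.771516
γ = 1/√(0.771516) = 1.138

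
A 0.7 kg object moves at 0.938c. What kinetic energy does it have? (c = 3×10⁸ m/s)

γ = 1/√(1 - 0.938²) = 2.8849
γ - 1 = 1.8849
KE = (γ-1)mc² = 1.8849 × 0.7 × (3×10⁸)² = 1.187×10¹⁷ J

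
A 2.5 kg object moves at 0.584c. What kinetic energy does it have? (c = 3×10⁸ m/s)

γ = 1/√(1 - 0.584²) = 1.2319
γ - 1 = 0.2319
KE = (γ-1)mc² = 0.2319 × 2.5 × (3×10⁸)² = 5.218×10¹⁶ J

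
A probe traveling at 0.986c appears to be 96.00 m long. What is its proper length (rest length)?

Contracted length L = 96.00 m
γ = 1/√(1 - 0.986²) = 5.997
L₀ = γL = 5.997 × 96.00 = 575.7 m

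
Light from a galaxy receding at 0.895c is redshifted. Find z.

β = 0.895
(1+β)/(1-β) = 1.895/0.105 = 18.048
√(18.048) = 4.248
z = 4.248 - 1 = 3.248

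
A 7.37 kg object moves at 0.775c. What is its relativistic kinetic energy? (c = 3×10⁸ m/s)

γ = 1/√(1 - 0.775²) = 1.5824
γ - 1 = 0.5824
KE = (γ-1)mc² = 0.5824 × 7.37 × (3×10⁸)² = 3.863×10¹⁷ J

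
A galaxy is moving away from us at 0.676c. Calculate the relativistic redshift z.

β = 0.676
(1+β)/(1-β) = 1.676/0.324 = 5.173
√(5.173) = 2.274
z = 2.274 - 1 = 1.274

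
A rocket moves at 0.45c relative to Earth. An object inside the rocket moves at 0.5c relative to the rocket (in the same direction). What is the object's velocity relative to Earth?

u = (u' + v)/(1 + u'v/c²)
Numerator: 0.5 + 0.45 = 0.95
Denominator: 1 + 0.225 = 1.225
u = 0.95/1.225 = 0.7755c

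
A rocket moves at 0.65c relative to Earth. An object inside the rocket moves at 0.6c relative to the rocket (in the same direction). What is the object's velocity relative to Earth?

u = (u' + v)/(1 + u'v/c²)
Numerator: 0.6 + 0.65 = 1.25
Denominator: 1 + 0.39 = 1.39
u = 1.25/1.39 = 0.8993c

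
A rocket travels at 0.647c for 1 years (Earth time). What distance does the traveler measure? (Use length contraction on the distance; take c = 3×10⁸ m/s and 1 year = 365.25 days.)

Earth distance: d = v × t = 0.647c × 1 yr = 6.12533×10¹⁵ m
γ = 1.31149
d' = d/γ = 6.12533×10¹⁵/1.31149 = 4.671×10¹⁵ m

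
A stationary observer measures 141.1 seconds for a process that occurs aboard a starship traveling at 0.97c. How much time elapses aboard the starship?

Dilated time Δt = 141.1 seconds
γ = 1/√(1 - 0.97²) = 4.1135
Δt₀ = Δt/γ = 141.1/4.1135 = 34.30 seconds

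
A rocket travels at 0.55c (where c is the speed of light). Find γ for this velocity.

v/c = 0.55, so (v/c)² = 0.3025
1 - (v/c)² = 0.6975
γ = 1/√(0.6975) = 1.197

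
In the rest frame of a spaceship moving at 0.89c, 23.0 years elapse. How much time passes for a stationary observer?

Proper time Δt₀ = 23.0 years
γ = 1/√(1 - 0.89²) = 2.193
Δt = γΔt₀ = 2.193 × 23.0 = 50.44 years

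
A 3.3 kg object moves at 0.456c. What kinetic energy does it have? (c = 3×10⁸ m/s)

γ = 1/√(1 - 0.456²) = 1.12362
γ - 1 = 0.12362
KE = (γ-1)mc² = 0.12362 × 3.3 × (3×10⁸)² = 3.672×10¹⁶ J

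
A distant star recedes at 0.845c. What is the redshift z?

β = 0.845
(1+β)/(1-β) = 1.845/0.155 = 11.90
√(11.90) = 3.450
z = 3.450 - 1 = 2.450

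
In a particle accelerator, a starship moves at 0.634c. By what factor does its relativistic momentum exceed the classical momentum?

p_rel = γmv, p_class = mv
Ratio = γ = 1/√(1 - 0.634²)
= 1/√(0.598044) = 1.293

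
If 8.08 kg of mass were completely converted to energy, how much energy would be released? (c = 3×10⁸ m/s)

Using E = mc²:
c² = (3×10⁸)² = 9×10¹⁶ m²/s²
E = 8.08 × 9×10¹⁶ = 7.272×10¹⁷ J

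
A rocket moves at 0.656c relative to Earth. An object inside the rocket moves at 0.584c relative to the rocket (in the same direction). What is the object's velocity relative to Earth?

u = (u' + v)/(1 + u'v/c²)
Numerator: 0.584 + 0.656 = 1.24
Denominator: 1 + 0.383104 = 1.383104
u = 1.24/1.383104 = 0.8965c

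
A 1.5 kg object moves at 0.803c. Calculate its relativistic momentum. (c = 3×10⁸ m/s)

γ = 1/√(1 - 0.803²) = 1.678
v = 0.803 × 3×10⁸ = 2.409×10⁸ m/s
p = γmv = 1.678 × 1.5 × 2.409×10⁸ = 6.063×10⁸ kg·m/s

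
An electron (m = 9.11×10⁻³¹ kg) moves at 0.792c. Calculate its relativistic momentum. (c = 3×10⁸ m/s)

γ = 1/√(1 - 0.792²) = 1.6379
v = 0.792 × 3×10⁸ = 2.376×10⁸ m/s
p = γmv = 1.6379 × 9.11×10⁻³¹ × 2.376×10⁸ = 3.545×10⁻²² kg·m/s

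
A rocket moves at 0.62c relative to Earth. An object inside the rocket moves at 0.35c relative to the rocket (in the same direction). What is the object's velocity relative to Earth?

u = (u' + v)/(1 + u'v/c²)
Numerator: 0.35 + 0.62 = 0.97
Denominator: 1 + 0.217 = 1.217
u = 0.97/1.217 = 0.7970c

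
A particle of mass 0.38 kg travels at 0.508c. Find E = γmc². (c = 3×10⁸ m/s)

γ = 1/√(1 - 0.508²) = 1.16096
mc² = 0.38 × (3×10⁸)² = 3.420×10¹⁶ J
E = γmc² = 1.16096 × 3.420×10¹⁶ = 3.970×10¹⁶ J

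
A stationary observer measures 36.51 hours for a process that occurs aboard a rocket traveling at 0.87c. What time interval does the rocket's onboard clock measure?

Dilated time Δt = 36.51 hours
γ = 1/√(1 - 0.87²) = 2.028
Δt₀ = Δt/γ = 36.51/2.028 = 18.00 hours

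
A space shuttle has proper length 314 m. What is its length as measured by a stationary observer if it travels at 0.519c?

Proper length L₀ = 314 m
γ = 1/√(1 - 0.519²) = 1.170
L = L₀/γ = 314/1.170 = 268.4 m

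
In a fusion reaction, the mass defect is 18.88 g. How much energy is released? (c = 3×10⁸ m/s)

Convert mass defect: Δm = 18.88 g = 0.01888 kg
E = Δm·c² = 0.01888 × (3×10⁸)²
= 0.01888 × 9×10¹⁶ = 1.699×10¹⁵ J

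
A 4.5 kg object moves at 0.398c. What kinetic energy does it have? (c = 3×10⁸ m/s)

γ = 1/√(1 - 0.398²) = 1.09005
γ - 1 = 0.09005
KE = (γ-1)mc² = 0.09005 × 4.5 × (3×10⁸)² = 3.647×10¹⁶ J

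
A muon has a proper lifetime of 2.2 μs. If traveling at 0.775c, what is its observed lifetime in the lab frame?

Proper lifetime τ₀ = 2.2 μs
γ = 1/√(1 - 0.775²) = 1.5824
τ = γτ₀ = 1.5824 × 2.2 μs = 3.481 μs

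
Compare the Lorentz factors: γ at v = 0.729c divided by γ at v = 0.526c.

γ₁ = 1/√(1 - 0.729²) = 1.461
γ₂ = 1/√(1 - 0.526²) = 1.176
γ₁/γ₂ = 1.461/1.176 = 1.242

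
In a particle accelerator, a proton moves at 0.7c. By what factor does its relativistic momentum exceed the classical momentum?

p_rel = γmv, p_class = mv
Ratio = γ = 1/√(1 - 0.7²)
= 1/√(0.51) = 1.400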